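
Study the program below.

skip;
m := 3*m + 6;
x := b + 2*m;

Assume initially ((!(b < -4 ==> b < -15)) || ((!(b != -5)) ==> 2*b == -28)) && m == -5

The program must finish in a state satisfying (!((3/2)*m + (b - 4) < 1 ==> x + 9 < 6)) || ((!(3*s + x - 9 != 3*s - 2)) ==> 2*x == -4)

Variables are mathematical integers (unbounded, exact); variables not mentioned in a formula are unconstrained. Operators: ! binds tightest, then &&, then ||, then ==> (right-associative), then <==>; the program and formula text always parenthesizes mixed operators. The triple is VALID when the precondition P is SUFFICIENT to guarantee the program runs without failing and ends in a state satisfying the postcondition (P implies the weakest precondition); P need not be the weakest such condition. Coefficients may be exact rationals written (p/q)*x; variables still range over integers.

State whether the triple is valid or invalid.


Working backward. After the program, the postcondition (!((3/2)*m + (b - 4) < 1 ==> x + 9 < 6)) || ((!(3*s + x - 9 != 3*s - 2)) ==> 2*x == -4) must hold; in canonical form it is (!(b + (3/2)*m < 5 ==> x < -3)) || ((!(x != 7)) ==> 2*x == -4).
Before x := b + 2*m: (!(b + (3/2)*m < 5 ==> b + 2*m < -3)) || ((!(b + 2*m != 7)) ==> 2*b + 4*m == -4)
Before m := 3*m + 6: (!(b + (9/2)*m < -4 ==> b + 6*m < -15)) || ((!(b + 6*m != -5)) ==> 2*b + 12*m == -28)
Before skip: (!(b + (9/2)*m < -4 ==> b + 6*m < -15)) || ((!(b + 6*m != -5)) ==> 2*b + 12*m == -28)
The weakest precondition is (!(b + (9/2)*m < -4 ==> b + 6*m < -15)) || ((!(b + 6*m != -5)) ==> 2*b + 12*m == -28).
Check whether ((!(b < -4 ==> b < -15)) || ((!(b != -5)) ==> 2*b == -28)) && m == -5 implies it.
Countermodel: at the initial state b = 25, m = -5, the precondition holds but the weakest precondition fails.
Answer: invalid


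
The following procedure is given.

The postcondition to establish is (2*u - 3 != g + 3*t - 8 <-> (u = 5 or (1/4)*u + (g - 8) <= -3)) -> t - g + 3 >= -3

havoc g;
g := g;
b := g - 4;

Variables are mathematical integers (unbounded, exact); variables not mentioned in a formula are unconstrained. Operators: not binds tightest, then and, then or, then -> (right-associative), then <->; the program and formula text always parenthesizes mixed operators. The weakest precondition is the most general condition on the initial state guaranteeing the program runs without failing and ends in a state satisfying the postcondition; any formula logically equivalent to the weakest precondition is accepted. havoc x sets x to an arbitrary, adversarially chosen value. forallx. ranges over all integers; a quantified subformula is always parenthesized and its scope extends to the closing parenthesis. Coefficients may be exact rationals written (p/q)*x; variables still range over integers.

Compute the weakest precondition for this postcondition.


Working backward. After the program, the postcondition (2*u - 3 != g + 3*t - 8 <-> (u = 5 or (1/4)*u + (g - 8) <= -3)) -> t - g + 3 >= -3 must hold; in canonical form it is (2*u != g + 3*t - 5 <-> (u = 5 or g + (1/4)*u <= 5)) -> t >= g - 6.
Before b := g - 4: (2*u != g + 3*t - 5 <-> (u = 5 or g + (1/4)*u <= 5)) -> t >= g - 6
Before g := g: (2*u != g + 3*t - 5 <-> (u = 5 or g + (1/4)*u <= 5)) -> t >= g - 6
Before havoc g: forall g_1. ((2*u != g_1 + 3*t - 5 <-> (u = 5 or g_1 + (1/4)*u <= 5)) -> t >= g_1 - 6)
Answer: WP = forall g_1. ((2*u != g_1 + 3*t - 5 <-> (u = 5 or g_1 + (1/4)*u <= 5)) -> t >= g_1 - 6)


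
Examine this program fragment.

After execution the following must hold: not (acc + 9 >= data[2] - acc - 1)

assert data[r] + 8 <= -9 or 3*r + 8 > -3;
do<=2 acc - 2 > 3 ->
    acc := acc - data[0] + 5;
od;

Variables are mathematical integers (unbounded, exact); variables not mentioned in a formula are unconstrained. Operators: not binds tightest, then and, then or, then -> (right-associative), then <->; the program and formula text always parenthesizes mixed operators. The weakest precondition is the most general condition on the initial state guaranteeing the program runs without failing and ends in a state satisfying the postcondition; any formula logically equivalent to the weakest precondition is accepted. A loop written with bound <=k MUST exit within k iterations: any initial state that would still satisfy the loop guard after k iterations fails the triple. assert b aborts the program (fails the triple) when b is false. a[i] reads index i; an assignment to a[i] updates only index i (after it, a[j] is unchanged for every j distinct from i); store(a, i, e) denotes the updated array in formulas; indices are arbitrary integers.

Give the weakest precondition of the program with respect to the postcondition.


Working backward. After the program, the postcondition not (acc + 9 >= data[2] - acc - 1) must hold; in canonical form it is not (2*acc >= data[2] - 10).
Before the loop (bound <=2), unroll the exhaustion recursion (WP_0 = exit-now case; WP_j = one more guarded iteration, up to j = 2):
  WP_0: (not (acc > 5)) and (not (2*acc >= data[2] - 10))
  WP_1: (acc > 5 -> ((not (acc > data[0])) and (not (2*acc >= 2*data[0] + data[2] - 20)))) and ((not (acc > 5)) -> (not (2*acc >= data[2] - 10)))
  WP_2: (acc > 5 -> ((acc > data[0] -> ((not (acc > 2*data[0] - 5)) and (not (2*acc >= 4*data[0] + data[2] - 30)))) and ((not (acc > data[0])) -> (not (2*acc >= 2*data[0] + data[2] - 20))))) and ((not (acc > 5)) -> (not (2*acc >= data[2] - 10)))
So before the loop: (acc > 5 -> ((acc > data[0] -> ((not (acc > 2*data[0] - 5)) and (not (2*acc >= 4*data[0] + data[2] - 30)))) and ((not (acc > data[0])) -> (not (2*acc >= 2*data[0] + data[2] - 20))))) and ((not (acc > 5)) -> (not (2*acc >= data[2] - 10)))
Before assert data[r] + 8 <= -9 or 3*r + 8 > -3: (data[r] <= -17 or 3*r > -11) and (acc > 5 -> ((acc > data[0] -> ((not (acc > 2*data[0] - 5)) and (not (2*acc >= 4*data[0] + data[2] - 30)))) and ((not (acc > data[0])) -> (not (2*acc >= 2*data[0] + data[2] - 20))))) and ((not (acc > 5)) -> (not (2*acc >= data[2] - 10)))
Answer: WP = (data[r] <= -17 or 3*r > -11) and (acc > 5 -> ((acc > data[0] -> ((not (acc > 2*data[0] - 5)) and (not (2*acc >= 4*data[0] + data[2] - 30)))) and ((not (acc > data[0])) -> (not (2*acc >= 2*data[0] + data[2] - 20))))) and ((not (acc > 5)) -> (not (2*acc >= data[2] - 10)))


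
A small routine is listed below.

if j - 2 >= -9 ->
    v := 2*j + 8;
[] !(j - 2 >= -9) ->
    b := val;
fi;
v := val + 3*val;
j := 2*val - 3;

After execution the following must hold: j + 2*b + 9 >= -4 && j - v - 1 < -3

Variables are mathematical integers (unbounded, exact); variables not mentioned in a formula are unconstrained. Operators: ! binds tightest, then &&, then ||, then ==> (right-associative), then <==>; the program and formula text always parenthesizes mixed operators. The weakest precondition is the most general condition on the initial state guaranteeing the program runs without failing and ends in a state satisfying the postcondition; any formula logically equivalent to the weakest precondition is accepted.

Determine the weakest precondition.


Working backward. After the program, the postcondition j + 2*b + 9 >= -4 && j - v - 1 < -3 must hold; in canonical form it is 2*b + j >= -13 && j < v - 2.
Before j := 2*val - 3: 2*b + 2*val >= -10 && 2*val < v + 1
Before v := val + 3*val: 2*b + 2*val >= -10 && 2*val > -1
Then branch requires 2*b + 2*val >= -10 && 2*val > -1; else branch requires 4*val >= -10 && 2*val > -1.
Before the if: (j >= -7 ==> (2*b + 2*val >= -10 && 2*val > -1)) && ((!(j >= -7)) ==> (4*val >= -10 && 2*val > -1))
Answer: WP = (j >= -7 ==> (2*b + 2*val >= -10 && 2*val > -1)) && ((!(j >= -7)) ==> (4*val >= -10 && 2*val > -1))


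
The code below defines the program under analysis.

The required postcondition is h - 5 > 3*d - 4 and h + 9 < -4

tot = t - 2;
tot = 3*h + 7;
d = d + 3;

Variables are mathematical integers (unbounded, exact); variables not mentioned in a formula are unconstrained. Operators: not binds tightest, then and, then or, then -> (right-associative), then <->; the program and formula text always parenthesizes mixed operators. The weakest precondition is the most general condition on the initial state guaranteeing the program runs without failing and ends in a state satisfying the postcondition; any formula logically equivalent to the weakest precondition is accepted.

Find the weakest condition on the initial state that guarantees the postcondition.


Working backward. After the program, the postcondition h - 5 > 3*d - 4 and h + 9 < -4 must hold; in canonical form it is h > 3*d + 1 and h < -13.
Before d := d + 3: h > 3*d + 10 and h < -13
Before tot := 3*h + 7: h > 3*d + 10 and h < -13
Before tot := t - 2: h > 3*d + 10 and h < -13
Answer: WP = h > 3*d + 10 and h < -13


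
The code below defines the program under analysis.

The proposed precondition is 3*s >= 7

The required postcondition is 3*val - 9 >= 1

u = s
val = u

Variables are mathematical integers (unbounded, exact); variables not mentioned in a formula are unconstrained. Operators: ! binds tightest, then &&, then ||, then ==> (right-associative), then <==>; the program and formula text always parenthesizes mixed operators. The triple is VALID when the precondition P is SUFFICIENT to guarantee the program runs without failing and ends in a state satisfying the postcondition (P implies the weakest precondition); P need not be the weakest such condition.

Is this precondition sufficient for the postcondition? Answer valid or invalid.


Working backward. After the program, the postcondition 3*val - 9 >= 1 must hold; in canonical form it is 3*val >= 10.
Before val := u: 3*u >= 10
Before u := s: 3*s >= 10
The weakest precondition is 3*s >= 10.
Check whether 3*s >= 7 implies it.
Countermodel: at the initial state s = 3, the precondition holds but the weakest precondition fails.
Answer: invalid


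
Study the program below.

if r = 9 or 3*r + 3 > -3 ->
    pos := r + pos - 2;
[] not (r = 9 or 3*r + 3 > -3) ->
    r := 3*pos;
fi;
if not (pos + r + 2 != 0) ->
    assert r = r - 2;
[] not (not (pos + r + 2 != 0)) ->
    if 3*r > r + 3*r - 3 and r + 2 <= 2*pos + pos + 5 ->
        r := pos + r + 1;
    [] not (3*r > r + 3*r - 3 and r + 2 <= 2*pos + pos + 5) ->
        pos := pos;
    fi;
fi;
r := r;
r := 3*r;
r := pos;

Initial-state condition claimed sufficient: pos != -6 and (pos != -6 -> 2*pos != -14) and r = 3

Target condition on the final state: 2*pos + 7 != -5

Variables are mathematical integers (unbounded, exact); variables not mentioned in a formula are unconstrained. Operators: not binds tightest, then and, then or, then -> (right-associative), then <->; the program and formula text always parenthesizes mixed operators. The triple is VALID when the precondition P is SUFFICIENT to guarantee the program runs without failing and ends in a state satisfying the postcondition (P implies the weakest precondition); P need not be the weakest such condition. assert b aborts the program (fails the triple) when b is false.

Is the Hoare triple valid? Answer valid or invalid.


Working backward. After the program, the postcondition 2*pos + 7 != -5 must hold; in canonical form it is 2*pos != -12.
Before r := pos: 2*pos != -12
Before r := 3*r: 2*pos != -12
Before r := r: 2*pos != -12
Then branch requires false; else branch requires ((r < 3 and r <= 3*pos + 3) -> 2*pos != -12) and ((not (r < 3 and r <= 3*pos + 3)) -> 2*pos != -12).
Before the if: pos + r != -2 and (pos + r != -2 -> (((r < 3 and r <= 3*pos + 3) -> 2*pos != -12) and ((not (r < 3 and r <= 3*pos + 3)) -> 2*pos != -12)))
Then branch requires pos + 2*r != 0 and (pos + 2*r != 0 -> (((r < 3 and 3*pos + 2*r >= 3) -> 2*pos + 2*r != -8) and ((not (r < 3 and 3*pos + 2*r >= 3)) -> 2*pos + 2*r != -8))); else branch requires 4*pos != -2 and (4*pos != -2 -> ((3*pos < 3 -> 2*pos != -12) and ((not (3*pos < 3)) -> 2*pos != -12))).
Before the if: ((r = 9 or 3*r > -6) -> (pos + 2*r != 0 and (pos + 2*r != 0 -> (((r < 3 and 3*pos + 2*r >= 3) -> 2*pos + 2*r != -8) and ((not (r < 3 and 3*pos + 2*r >= 3)) -> 2*pos + 2*r != -8))))) and ((not (r = 9 or 3*r > -6)) -> (4*pos != -2 and (4*pos != -2 -> ((3*pos < 3 -> 2*pos != -12) and ((not (3*pos < 3)) -> 2*pos != -12)))))
The weakest precondition is ((r = 9 or 3*r > -6) -> (pos + 2*r != 0 and (pos + 2*r != 0 -> (((r < 3 and 3*pos + 2*r >= 3) -> 2*pos + 2*r != -8) and ((not (r < 3 and 3*pos + 2*r >= 3)) -> 2*pos + 2*r != -8))))) and ((not (r = 9 or 3*r > -6)) -> (4*pos != -2 and (4*pos != -2 -> ((3*pos < 3 -> 2*pos != -12) and ((not (3*pos < 3)) -> 2*pos != -12))))).
Check whether pos != -6 and (pos != -6 -> 2*pos != -14) and r = 3 implies it.
Every state satisfying the precondition satisfies the weakest precondition: the implication holds.
Answer: valid


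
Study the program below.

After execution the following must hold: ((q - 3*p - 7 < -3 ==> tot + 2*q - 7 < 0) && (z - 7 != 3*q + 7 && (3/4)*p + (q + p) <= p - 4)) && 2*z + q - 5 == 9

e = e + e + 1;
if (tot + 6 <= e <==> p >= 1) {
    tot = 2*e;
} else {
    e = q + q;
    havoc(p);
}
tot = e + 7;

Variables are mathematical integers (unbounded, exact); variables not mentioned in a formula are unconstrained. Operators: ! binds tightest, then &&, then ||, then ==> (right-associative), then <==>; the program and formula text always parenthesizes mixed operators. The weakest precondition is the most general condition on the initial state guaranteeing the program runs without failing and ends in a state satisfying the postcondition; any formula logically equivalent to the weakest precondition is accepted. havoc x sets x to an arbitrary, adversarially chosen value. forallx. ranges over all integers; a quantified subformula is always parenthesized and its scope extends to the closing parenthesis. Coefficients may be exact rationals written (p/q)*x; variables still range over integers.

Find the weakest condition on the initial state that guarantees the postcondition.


Working backward. After the program, the postcondition ((q - 3*p - 7 < -3 ==> tot + 2*q - 7 < 0) && (z - 7 != 3*q + 7 && (3/4)*p + (q + p) <= p - 4)) && 2*z + q - 5 == 9 must hold; in canonical form it is (q < 3*p + 4 ==> 2*q + tot < 7) && z != 3*q + 14 && (3/4)*p + q <= -4 && q + 2*z == 14.
Before tot := e + 7: (q < 3*p + 4 ==> e + 2*q < 0) && z != 3*q + 14 && (3/4)*p + q <= -4 && q + 2*z == 14
Then branch requires (q < 3*p + 4 ==> e + 2*q < 0) && z != 3*q + 14 && (3/4)*p + q <= -4 && q + 2*z == 14; else branch requires forall p_1. ((q < 3*p_1 + 4 ==> 4*q < 0) && z != 3*q + 14 && (3/4)*p_1 + q <= -4 && q + 2*z == 14).
Before the if: ((tot <= e - 6 <==> p >= 1) ==> ((q < 3*p + 4 ==> e + 2*q < 0) && z != 3*q + 14 && (3/4)*p + q <= -4 && q + 2*z == 14)) && ((!(tot <= e - 6 <==> p >= 1)) ==> (forall p_1. ((q < 3*p_1 + 4 ==> 4*q < 0) && z != 3*q + 14 && (3/4)*p_1 + q <= -4 && q + 2*z == 14)))
Before e := e + e + 1: ((tot <= 2*e - 5 <==> p >= 1) ==> ((q < 3*p + 4 ==> 2*e + 2*q < -1) && z != 3*q + 14 && (3/4)*p + q <= -4 && q + 2*z == 14)) && ((!(tot <= 2*e - 5 <==> p >= 1)) ==> (forall p_1. ((q < 3*p_1 + 4 ==> 4*q < 0) && z != 3*q + 14 && (3/4)*p_1 + q <= -4 && q + 2*z == 14)))
Answer: WP = ((tot <= 2*e - 5 <==> p >= 1) ==> ((q < 3*p + 4 ==> 2*e + 2*q < -1) && z != 3*q + 14 && (3/4)*p + q <= -4 && q + 2*z == 14)) && ((!(tot <= 2*e - 5 <==> p >= 1)) ==> (forall p_1. ((q < 3*p_1 + 4 ==> 4*q < 0) && z != 3*q + 14 && (3/4)*p_1 + q <= -4 && q + 2*z == 14)))


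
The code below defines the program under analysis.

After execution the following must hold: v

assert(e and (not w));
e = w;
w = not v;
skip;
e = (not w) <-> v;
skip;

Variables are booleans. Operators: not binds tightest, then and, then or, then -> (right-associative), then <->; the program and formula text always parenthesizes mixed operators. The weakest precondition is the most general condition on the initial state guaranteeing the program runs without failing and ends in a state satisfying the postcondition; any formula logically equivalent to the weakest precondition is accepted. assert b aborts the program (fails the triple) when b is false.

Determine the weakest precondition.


Working backward. After the program, v must hold.
Before skip: v
Before e := (not w) <-> v: v
Before skip: v
Before w := not v: v
Before e := w: v
Before assert e and (not w): e and (not w) and v
Answer: WP = e and (not w) and v


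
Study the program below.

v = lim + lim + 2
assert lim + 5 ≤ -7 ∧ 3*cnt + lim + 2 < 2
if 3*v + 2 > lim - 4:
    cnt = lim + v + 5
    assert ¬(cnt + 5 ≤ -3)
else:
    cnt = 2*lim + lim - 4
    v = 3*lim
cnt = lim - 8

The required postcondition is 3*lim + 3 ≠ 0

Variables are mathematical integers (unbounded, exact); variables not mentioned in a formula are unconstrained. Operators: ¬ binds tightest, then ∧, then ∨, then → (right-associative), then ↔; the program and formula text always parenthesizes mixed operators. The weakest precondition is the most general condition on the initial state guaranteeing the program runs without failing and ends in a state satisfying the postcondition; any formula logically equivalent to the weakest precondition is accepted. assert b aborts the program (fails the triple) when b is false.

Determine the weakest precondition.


Working backward. After the program, the postcondition 3*lim + 3 ≠ 0 must hold; in canonical form it is 3*lim ≠ -3.
Before cnt := lim - 8: 3*lim ≠ -3
Then branch requires (¬(lim + v ≤ -13)) ∧ 3*lim ≠ -3; else branch requires 3*lim ≠ -3.
Before the if: (3*v > lim - 6 → ((¬(lim + v ≤ -13)) ∧ 3*lim ≠ -3)) ∧ ((¬(3*v > lim - 6)) → 3*lim ≠ -3)
Before assert lim + 5 ≤ -7 ∧ 3*cnt + lim + 2 < 2: lim ≤ -12 ∧ 3*cnt + lim < 0 ∧ (3*v > lim - 6 → ((¬(lim + v ≤ -13)) ∧ 3*lim ≠ -3)) ∧ ((¬(3*v > lim - 6)) → 3*lim ≠ -3)
Before v := lim + lim + 2: lim ≤ -12 ∧ 3*cnt + lim < 0 ∧ (5*lim > -12 → ((¬(3*lim ≤ -15)) ∧ 3*lim ≠ -3)) ∧ ((¬(5*lim > -12)) → 3*lim ≠ -3)
Answer: WP = lim ≤ -12 ∧ 3*cnt + lim < 0 ∧ (5*lim > -12 → ((¬(3*lim ≤ -15)) ∧ 3*lim ≠ -3)) ∧ ((¬(5*lim > -12)) → 3*lim ≠ -3)


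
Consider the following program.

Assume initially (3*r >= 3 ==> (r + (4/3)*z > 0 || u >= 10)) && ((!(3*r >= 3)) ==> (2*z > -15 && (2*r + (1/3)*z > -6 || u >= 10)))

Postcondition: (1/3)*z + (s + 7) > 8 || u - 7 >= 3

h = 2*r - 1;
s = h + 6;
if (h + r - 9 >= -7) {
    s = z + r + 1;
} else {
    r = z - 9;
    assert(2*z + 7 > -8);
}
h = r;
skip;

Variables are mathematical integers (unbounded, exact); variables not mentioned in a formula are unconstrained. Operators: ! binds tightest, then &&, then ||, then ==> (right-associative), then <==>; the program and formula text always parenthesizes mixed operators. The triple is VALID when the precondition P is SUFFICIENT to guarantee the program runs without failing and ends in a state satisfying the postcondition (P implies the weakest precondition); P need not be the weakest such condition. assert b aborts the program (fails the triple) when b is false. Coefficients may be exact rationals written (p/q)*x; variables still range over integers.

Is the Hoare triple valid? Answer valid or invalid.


Working backward. After the program, the postcondition (1/3)*z + (s + 7) > 8 || u - 7 >= 3 must hold; in canonical form it is s + (1/3)*z > 1 || u >= 10.
Before skip: s + (1/3)*z > 1 || u >= 10
Before h := r: s + (1/3)*z > 1 || u >= 10
Then branch requires r + (4/3)*z > 0 || u >= 10; else branch requires 2*z > -15 && (s + (1/3)*z > 1 || u >= 10).
Before the if: (h + r >= 2 ==> (r + (4/3)*z > 0 || u >= 10)) && ((!(h + r >= 2)) ==> (2*z > -15 && (s + (1/3)*z > 1 || u >= 10)))
Before s := h + 6: (h + r >= 2 ==> (r + (4/3)*z > 0 || u >= 10)) && ((!(h + r >= 2)) ==> (2*z > -15 && (h + (1/3)*z > -5 || u >= 10)))
Before h := 2*r - 1: (3*r >= 3 ==> (r + (4/3)*z > 0 || u >= 10)) && ((!(3*r >= 3)) ==> (2*z > -15 && (2*r + (1/3)*z > -4 || u >= 10)))
The weakest precondition is (3*r >= 3 ==> (r + (4/3)*z > 0 || u >= 10)) && ((!(3*r >= 3)) ==> (2*z > -15 && (2*r + (1/3)*z > -4 || u >= 10))).
Check whether (3*r >= 3 ==> (r + (4/3)*z > 0 || u >= 10)) && ((!(3*r >= 3)) ==> (2*z > -15 && (2*r + (1/3)*z > -6 || u >= 10))) implies it.
Countermodel: at the initial state r = -1, u = 9, z = -6, the precondition holds but the weakest precondition fails.
Answer: invalid


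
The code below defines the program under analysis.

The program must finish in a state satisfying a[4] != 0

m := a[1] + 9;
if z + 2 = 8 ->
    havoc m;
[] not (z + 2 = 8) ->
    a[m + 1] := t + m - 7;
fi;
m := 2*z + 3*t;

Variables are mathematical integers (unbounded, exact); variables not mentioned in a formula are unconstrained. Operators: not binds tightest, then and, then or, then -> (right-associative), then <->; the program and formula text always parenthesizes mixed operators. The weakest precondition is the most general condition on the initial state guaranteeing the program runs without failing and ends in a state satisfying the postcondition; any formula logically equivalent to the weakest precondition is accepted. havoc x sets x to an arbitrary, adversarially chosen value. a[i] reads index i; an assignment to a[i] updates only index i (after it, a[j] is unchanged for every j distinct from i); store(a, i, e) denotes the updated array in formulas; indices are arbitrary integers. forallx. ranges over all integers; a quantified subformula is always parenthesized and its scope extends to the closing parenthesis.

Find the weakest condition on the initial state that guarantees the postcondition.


Working backward. After the program, a[4] != 0 must hold.
Before m := 2*z + 3*t: a[4] != 0
Then branch requires a[4] != 0; else branch requires store(a, m + 1, m + t - 7)[4] != 0.
Before the if: (z = 6 -> a[4] != 0) and ((not (z = 6)) -> store(a, m + 1, m + t - 7)[4] != 0)
Before m := a[1] + 9: (z = 6 -> a[4] != 0) and ((not (z = 6)) -> store(a, a[1] + 10, a[1] + t + 2)[4] != 0)
Answer: WP = (z = 6 -> a[4] != 0) and ((not (z = 6)) -> store(a, a[1] + 10, a[1] + t + 2)[4] != 0)


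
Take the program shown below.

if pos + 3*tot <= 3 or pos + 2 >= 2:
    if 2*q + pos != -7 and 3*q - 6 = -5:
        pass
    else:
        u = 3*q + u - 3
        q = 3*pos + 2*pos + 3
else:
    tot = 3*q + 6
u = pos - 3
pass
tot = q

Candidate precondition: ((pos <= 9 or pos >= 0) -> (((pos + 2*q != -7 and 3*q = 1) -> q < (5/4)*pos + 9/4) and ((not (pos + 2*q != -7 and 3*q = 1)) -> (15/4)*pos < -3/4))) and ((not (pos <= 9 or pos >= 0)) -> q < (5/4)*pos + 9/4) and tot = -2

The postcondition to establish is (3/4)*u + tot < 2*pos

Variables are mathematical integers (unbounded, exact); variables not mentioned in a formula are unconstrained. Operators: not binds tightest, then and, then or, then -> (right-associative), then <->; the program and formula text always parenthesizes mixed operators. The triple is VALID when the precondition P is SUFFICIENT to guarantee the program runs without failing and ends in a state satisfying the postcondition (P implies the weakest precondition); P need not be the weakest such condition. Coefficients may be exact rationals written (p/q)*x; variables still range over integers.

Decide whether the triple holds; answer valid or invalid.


Working backward. After the program, the postcondition (3/4)*u + tot < 2*pos must hold; in canonical form it is tot + (3/4)*u < 2*pos.
Before tot := q: q + (3/4)*u < 2*pos
Before skip: q + (3/4)*u < 2*pos
Before u := pos - 3: q < (5/4)*pos + 9/4
Then branch requires ((pos + 2*q != -7 and 3*q = 1) -> q < (5/4)*pos + 9/4) and ((not (pos + 2*q != -7 and 3*q = 1)) -> (15/4)*pos < -3/4); else branch requires q < (5/4)*pos + 9/4.
Before the if: ((pos + 3*tot <= 3 or pos >= 0) -> (((pos + 2*q != -7 and 3*q = 1) -> q < (5/4)*pos + 9/4) and ((not (pos + 2*q != -7 and 3*q = 1)) -> (15/4)*pos < -3/4))) and ((not (pos + 3*tot <= 3 or pos >= 0)) -> q < (5/4)*pos + 9/4)
The weakest precondition is ((pos + 3*tot <= 3 or pos >= 0) -> (((pos + 2*q != -7 and 3*q = 1) -> q < (5/4)*pos + 9/4) and ((not (pos + 2*q != -7 and 3*q = 1)) -> (15/4)*pos < -3/4))) and ((not (pos + 3*tot <= 3 or pos >= 0)) -> q < (5/4)*pos + 9/4).
Check whether ((pos <= 9 or pos >= 0) -> (((pos + 2*q != -7 and 3*q = 1) -> q < (5/4)*pos + 9/4) and ((not (pos + 2*q != -7 and 3*q = 1)) -> (15/4)*pos < -3/4))) and ((not (pos <= 9 or pos >= 0)) -> q < (5/4)*pos + 9/4) and tot = -2 implies it.
Every state satisfying the precondition satisfies the weakest precondition: the implication holds.
Answer: valid


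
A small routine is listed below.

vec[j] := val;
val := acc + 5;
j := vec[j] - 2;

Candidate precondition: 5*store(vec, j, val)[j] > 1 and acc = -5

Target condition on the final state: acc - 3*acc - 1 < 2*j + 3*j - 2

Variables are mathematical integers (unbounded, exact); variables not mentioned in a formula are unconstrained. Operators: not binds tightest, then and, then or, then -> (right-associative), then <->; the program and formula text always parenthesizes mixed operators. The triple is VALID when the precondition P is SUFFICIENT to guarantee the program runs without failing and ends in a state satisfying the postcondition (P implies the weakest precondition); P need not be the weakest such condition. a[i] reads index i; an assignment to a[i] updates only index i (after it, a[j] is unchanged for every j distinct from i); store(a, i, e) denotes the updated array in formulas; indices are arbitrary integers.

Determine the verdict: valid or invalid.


Working backward. After the program, the postcondition acc - 3*acc - 1 < 2*j + 3*j - 2 must hold; in canonical form it is 2*acc + 5*j > 1.
Before j := vec[j] - 2: 5*vec[j] + 2*acc > 11
Before val := acc + 5: 5*vec[j] + 2*acc > 11
Before vec[j] := val: 5*store(vec, j, val)[j] + 2*acc > 11
The weakest precondition is 5*store(vec, j, val)[j] + 2*acc > 11.
Check whether 5*store(vec, j, val)[j] > 1 and acc = -5 implies it.
Countermodel: at the initial state acc = -5, j = 0, val = 1, vec = {[0] = 0, elsewhere 0}, the precondition holds but the weakest precondition fails.
Answer: invalid


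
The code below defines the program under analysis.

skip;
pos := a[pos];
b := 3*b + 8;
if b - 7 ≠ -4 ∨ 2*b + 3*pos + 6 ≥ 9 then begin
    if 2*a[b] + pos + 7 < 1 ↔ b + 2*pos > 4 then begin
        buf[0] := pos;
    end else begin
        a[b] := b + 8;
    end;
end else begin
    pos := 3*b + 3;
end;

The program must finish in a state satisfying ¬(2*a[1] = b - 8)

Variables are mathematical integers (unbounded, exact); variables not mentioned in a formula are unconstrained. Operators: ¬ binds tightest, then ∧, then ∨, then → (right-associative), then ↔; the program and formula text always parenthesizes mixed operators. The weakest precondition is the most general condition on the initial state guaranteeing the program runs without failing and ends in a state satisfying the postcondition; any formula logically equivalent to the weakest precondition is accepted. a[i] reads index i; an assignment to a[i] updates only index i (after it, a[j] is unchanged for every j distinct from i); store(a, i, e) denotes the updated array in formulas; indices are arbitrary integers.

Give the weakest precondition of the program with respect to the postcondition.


Working backward. After the program, ¬(2*a[1] = b - 8) must hold.
Then branch requires ((2*a[b] + pos < -6 ↔ b + 2*pos > 4) → (¬(2*a[1] = b - 8))) ∧ ((¬(2*a[b] + pos < -6 ↔ b + 2*pos > 4)) → (¬(2*store(a, b, b + 8)[1] = b - 8))); else branch requires ¬(2*a[1] = b - 8).
Before the if: ((b ≠ 3 ∨ 2*b + 3*pos ≥ 3) → (((2*a[b] + pos < -6 ↔ b + 2*pos > 4) → (¬(2*a[1] = b - 8))) ∧ ((¬(2*a[b] + pos < -6 ↔ b + 2*pos > 4)) → (¬(2*store(a, b, b + 8)[1] = b - 8))))) ∧ ((¬(b ≠ 3 ∨ 2*b + 3*pos ≥ 3)) → (¬(2*a[1] = b - 8)))
Before b := 3*b + 8: ((3*b ≠ -5 ∨ 6*b + 3*pos ≥ -13) → (((2*a[3*b + 8] + pos < -6 ↔ 3*b + 2*pos > -4) → (¬(2*a[1] = 3*b))) ∧ ((¬(2*a[3*b + 8] + pos < -6 ↔ 3*b + 2*pos > -4)) → (¬(2*store(a, 3*b + 8, 3*b + 16)[1] = 3*b))))) ∧ ((¬(3*b ≠ -5 ∨ 6*b + 3*pos ≥ -13)) → (¬(2*a[1] = 3*b)))
Before pos := a[pos]: ((3*b ≠ -5 ∨ 3*a[pos] + 6*b ≥ -13) → (((2*a[3*b + 8] + a[pos] < -6 ↔ 2*a[pos] + 3*b > -4) → (¬(2*a[1] = 3*b))) ∧ ((¬(2*a[3*b + 8] + a[pos] < -6 ↔ 2*a[pos] + 3*b > -4)) → (¬(2*store(a, 3*b + 8, 3*b + 16)[1] = 3*b))))) ∧ ((¬(3*b ≠ -5 ∨ 3*a[pos] + 6*b ≥ -13)) → (¬(2*a[1] = 3*b)))
Before skip: ((3*b ≠ -5 ∨ 3*a[pos] + 6*b ≥ -13) → (((2*a[3*b + 8] + a[pos] < -6 ↔ 2*a[pos] + 3*b > -4) → (¬(2*a[1] = 3*b))) ∧ ((¬(2*a[3*b + 8] + a[pos] < -6 ↔ 2*a[pos] + 3*b > -4)) → (¬(2*store(a, 3*b + 8, 3*b + 16)[1] = 3*b))))) ∧ ((¬(3*b ≠ -5 ∨ 3*a[pos] + 6*b ≥ -13)) → (¬(2*a[1] = 3*b)))
Answer: WP = ((3*b ≠ -5 ∨ 3*a[pos] + 6*b ≥ -13) → (((2*a[3*b + 8] + a[pos] < -6 ↔ 2*a[pos] + 3*b > -4) → (¬(2*a[1] = 3*b))) ∧ ((¬(2*a[3*b + 8] + a[pos] < -6 ↔ 2*a[pos] + 3*b > -4)) → (¬(2*store(a, 3*b + 8, 3*b + 16)[1] = 3*b))))) ∧ ((¬(3*b ≠ -5 ∨ 3*a[pos] + 6*b ≥ -13)) → (¬(2*a[1] = 3*b)))


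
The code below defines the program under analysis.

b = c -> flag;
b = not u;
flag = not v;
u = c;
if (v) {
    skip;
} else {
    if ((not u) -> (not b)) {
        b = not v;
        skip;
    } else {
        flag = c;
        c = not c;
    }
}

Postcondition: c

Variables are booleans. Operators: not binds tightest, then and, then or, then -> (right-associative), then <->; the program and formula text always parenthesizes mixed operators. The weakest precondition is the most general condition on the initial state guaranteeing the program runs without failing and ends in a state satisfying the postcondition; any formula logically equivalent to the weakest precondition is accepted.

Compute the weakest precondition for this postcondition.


Working backward. After the program, c must hold.
Then branch requires c; else branch requires (((not u) -> (not b)) -> c) and ((not ((not u) -> (not b))) -> (not c)).
Before the if: (v -> c) and ((not v) -> ((((not u) -> (not b)) -> c) and ((not ((not u) -> (not b))) -> (not c))))
Before u := c: (v -> c) and ((not v) -> ((((not c) -> (not b)) -> c) and ((not ((not c) -> (not b))) -> (not c))))
Before flag := not v: (v -> c) and ((not v) -> ((((not c) -> (not b)) -> c) and ((not ((not c) -> (not b))) -> (not c))))
Before b := not u: (v -> c) and ((not v) -> ((((not c) -> u) -> c) and ((not ((not c) -> u)) -> (not c))))
Before b := c -> flag: (v -> c) and ((not v) -> ((((not c) -> u) -> c) and ((not ((not c) -> u)) -> (not c))))
Answer: WP = (v -> c) and ((not v) -> ((((not c) -> u) -> c) and ((not ((not c) -> u)) -> (not c))))


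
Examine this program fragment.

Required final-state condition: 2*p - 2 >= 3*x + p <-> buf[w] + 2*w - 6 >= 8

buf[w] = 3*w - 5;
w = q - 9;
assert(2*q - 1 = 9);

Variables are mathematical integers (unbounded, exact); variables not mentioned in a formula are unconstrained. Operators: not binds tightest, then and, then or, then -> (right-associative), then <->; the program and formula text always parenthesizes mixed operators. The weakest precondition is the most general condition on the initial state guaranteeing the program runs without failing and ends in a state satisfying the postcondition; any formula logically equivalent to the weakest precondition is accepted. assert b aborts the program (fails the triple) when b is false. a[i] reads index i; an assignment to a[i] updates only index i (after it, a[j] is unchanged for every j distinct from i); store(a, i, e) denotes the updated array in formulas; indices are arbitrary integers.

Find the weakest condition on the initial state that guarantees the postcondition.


Working backward. After the program, the postcondition 2*p - 2 >= 3*x + p <-> buf[w] + 2*w - 6 >= 8 must hold; in canonical form it is p >= 3*x + 2 <-> buf[w] + 2*w >= 14.
Before assert 2*q - 1 = 9: 2*q = 10 and (p >= 3*x + 2 <-> buf[w] + 2*w >= 14)
Before w := q - 9: 2*q = 10 and (p >= 3*x + 2 <-> buf[q - 9] + 2*q >= 32)
Before buf[w] := 3*w - 5: 2*q = 10 and (p >= 3*x + 2 <-> store(buf, w, 3*w - 5)[q - 9] + 2*q >= 32)
Answer: WP = 2*q = 10 and (p >= 3*x + 2 <-> store(buf, w, 3*w - 5)[q - 9] + 2*q >= 32)


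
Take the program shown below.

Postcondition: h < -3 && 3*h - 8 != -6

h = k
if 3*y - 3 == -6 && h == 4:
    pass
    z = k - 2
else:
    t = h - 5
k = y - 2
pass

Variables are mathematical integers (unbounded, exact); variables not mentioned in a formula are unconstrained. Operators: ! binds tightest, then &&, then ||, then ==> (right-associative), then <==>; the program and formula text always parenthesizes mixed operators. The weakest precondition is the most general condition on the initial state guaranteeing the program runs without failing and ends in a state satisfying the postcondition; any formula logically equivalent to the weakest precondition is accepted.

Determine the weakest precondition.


Working backward. After the program, the postcondition h < -3 && 3*h - 8 != -6 must hold; in canonical form it is h < -3 && 3*h != 2.
Before skip: h < -3 && 3*h != 2
Before k := y - 2: h < -3 && 3*h != 2
Then branch requires h < -3 && 3*h != 2; else branch requires h < -3 && 3*h != 2.
Before the if: ((3*y == -3 && h == 4) ==> (h < -3 && 3*h != 2)) && ((!(3*y == -3 && h == 4)) ==> (h < -3 && 3*h != 2))
Before h := k: ((3*y == -3 && k == 4) ==> (k < -3 && 3*k != 2)) && ((!(3*y == -3 && k == 4)) ==> (k < -3 && 3*k != 2))
Answer: WP = ((3*y == -3 && k == 4) ==> (k < -3 && 3*k != 2)) && ((!(3*y == -3 && k == 4)) ==> (k < -3 && 3*k != 2))


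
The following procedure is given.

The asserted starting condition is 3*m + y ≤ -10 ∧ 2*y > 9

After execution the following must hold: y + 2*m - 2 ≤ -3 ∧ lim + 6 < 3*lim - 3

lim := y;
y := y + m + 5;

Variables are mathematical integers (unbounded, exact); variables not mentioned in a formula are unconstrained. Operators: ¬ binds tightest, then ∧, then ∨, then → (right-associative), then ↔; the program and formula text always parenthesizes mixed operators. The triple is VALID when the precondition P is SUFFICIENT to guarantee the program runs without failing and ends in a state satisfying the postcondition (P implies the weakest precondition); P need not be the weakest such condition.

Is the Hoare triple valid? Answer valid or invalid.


Working backward. After the program, the postcondition y + 2*m - 2 ≤ -3 ∧ lim + 6 < 3*lim - 3 must hold; in canonical form it is 2*m + y ≤ -1 ∧ 2*lim > 9.
Before y := y + m + 5: 3*m + y ≤ -6 ∧ 2*lim > 9
Before lim := y: 3*m + y ≤ -6 ∧ 2*y > 9
The weakest precondition is 3*m + y ≤ -6 ∧ 2*y > 9.
Check whether 3*m + y ≤ -10 ∧ 2*y > 9 implies it.
Every state satisfying the precondition satisfies the weakest precondition: the implication holds.
Answer: valid


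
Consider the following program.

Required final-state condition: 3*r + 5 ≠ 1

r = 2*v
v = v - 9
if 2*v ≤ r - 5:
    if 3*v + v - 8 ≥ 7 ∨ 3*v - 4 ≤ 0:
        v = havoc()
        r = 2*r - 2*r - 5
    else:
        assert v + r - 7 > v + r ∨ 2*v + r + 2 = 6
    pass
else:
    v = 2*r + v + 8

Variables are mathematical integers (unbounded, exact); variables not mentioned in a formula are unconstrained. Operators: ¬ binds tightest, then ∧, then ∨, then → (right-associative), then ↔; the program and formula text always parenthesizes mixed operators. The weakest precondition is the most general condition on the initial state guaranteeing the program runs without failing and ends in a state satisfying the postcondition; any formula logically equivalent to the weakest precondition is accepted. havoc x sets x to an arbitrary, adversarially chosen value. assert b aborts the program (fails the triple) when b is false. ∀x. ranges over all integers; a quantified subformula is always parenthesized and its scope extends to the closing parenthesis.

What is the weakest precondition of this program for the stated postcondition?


Working backward. After the program, the postcondition 3*r + 5 ≠ 1 must hold; in canonical form it is 3*r ≠ -4.
Then branch requires (¬(4*v ≥ 15 ∨ 3*v ≤ 4)) → (r + 2*v = 4 ∧ 3*r ≠ -4); else branch requires 3*r ≠ -4.
Before the if: (2*v ≤ r - 5 → ((¬(4*v ≥ 15 ∨ 3*v ≤ 4)) → (r + 2*v = 4 ∧ 3*r ≠ -4))) ∧ ((¬(2*v ≤ r - 5)) → 3*r ≠ -4)
Before v := v - 9: (2*v ≤ r + 13 → ((¬(4*v ≥ 51 ∨ 3*v ≤ 31)) → (r + 2*v = 22 ∧ 3*r ≠ -4))) ∧ ((¬(2*v ≤ r + 13)) → 3*r ≠ -4)
Before r := 2*v: (¬(4*v ≥ 51 ∨ 3*v ≤ 31)) → (4*v = 22 ∧ 6*v ≠ -4)
Answer: WP = (¬(4*v ≥ 51 ∨ 3*v ≤ 31)) → (4*v = 22 ∧ 6*v ≠ -4)


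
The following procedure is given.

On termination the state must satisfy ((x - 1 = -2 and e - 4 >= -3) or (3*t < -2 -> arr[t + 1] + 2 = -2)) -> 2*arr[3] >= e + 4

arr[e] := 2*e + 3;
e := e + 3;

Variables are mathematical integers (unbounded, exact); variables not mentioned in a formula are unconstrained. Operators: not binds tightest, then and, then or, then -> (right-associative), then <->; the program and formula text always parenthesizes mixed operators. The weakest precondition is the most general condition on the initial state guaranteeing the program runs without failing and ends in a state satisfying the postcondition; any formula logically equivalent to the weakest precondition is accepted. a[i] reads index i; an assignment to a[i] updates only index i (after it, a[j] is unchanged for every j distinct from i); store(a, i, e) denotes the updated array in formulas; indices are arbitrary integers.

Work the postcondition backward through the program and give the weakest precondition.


Working backward. After the program, the postcondition ((x - 1 = -2 and e - 4 >= -3) or (3*t < -2 -> arr[t + 1] + 2 = -2)) -> 2*arr[3] >= e + 4 must hold; in canonical form it is ((x = -1 and e >= 1) or (3*t < -2 -> arr[t + 1] = -4)) -> 2*arr[3] >= e + 4.
Before e := e + 3: ((x = -1 and e >= -2) or (3*t < -2 -> arr[t + 1] = -4)) -> 2*arr[3] >= e + 7
Before arr[e] := 2*e + 3: ((x = -1 and e >= -2) or (3*t < -2 -> store(arr, e, 2*e + 3)[t + 1] = -4)) -> 2*store(arr, e, 2*e + 3)[3] >= e + 7
Answer: WP = ((x = -1 and e >= -2) or (3*t < -2 -> store(arr, e, 2*e + 3)[t + 1] = -4)) -> 2*store(arr, e, 2*e + 3)[3] >= e + 7


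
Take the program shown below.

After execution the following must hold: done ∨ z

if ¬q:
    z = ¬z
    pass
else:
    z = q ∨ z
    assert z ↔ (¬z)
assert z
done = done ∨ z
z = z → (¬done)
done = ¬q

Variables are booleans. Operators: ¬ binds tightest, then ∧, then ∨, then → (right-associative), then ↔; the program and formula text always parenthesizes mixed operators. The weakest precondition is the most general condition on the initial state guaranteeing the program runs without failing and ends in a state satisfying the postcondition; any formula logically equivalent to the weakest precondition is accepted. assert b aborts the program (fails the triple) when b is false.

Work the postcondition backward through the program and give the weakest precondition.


Working backward. After the program, done ∨ z must hold.
Before done := ¬q: (¬q) ∨ z
Before z := z → (¬done): (¬q) ∨ (z → (¬done))
Before done := done ∨ z: (¬q) ∨ (z → (¬(done ∨ z)))
Before assert z: z ∧ ((¬q) ∨ (z → (¬(done ∨ z))))
Then branch requires (¬z) ∧ ((¬q) ∨ ((¬z) → (¬(done ∨ (¬z))))); else branch requires ((q ∨ z) ↔ (¬(q ∨ z))) ∧ (q ∨ z) ∧ ((¬q) ∨ ((q ∨ z) → (¬(done ∨ q ∨ z)))).
Before the if: ((¬q) → ((¬z) ∧ ((¬q) ∨ ((¬z) → (¬(done ∨ (¬z))))))) ∧ (q → (((q ∨ z) ↔ (¬(q ∨ z))) ∧ (q ∨ z) ∧ ((¬q) ∨ ((q ∨ z) → (¬(done ∨ q ∨ z))))))
Answer: WP = ((¬q) → ((¬z) ∧ ((¬q) ∨ ((¬z) → (¬(done ∨ (¬z))))))) ∧ (q → (((q ∨ z) ↔ (¬(q ∨ z))) ∧ (q ∨ z) ∧ ((¬q) ∨ ((q ∨ z) → (¬(done ∨ q ∨ z))))))


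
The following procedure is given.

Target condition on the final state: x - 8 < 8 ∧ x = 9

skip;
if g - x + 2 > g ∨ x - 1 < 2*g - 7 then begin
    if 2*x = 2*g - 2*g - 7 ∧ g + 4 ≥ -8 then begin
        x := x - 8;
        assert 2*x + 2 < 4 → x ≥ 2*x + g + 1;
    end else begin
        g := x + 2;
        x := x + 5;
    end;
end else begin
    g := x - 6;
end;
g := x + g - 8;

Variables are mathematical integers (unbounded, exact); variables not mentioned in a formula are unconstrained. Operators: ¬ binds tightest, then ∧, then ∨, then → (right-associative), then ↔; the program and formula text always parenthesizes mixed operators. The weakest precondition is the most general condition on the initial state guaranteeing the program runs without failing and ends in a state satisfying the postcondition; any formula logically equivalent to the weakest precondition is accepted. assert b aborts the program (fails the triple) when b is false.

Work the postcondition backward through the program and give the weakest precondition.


Working backward. After the program, the postcondition x - 8 < 8 ∧ x = 9 must hold; in canonical form it is x < 16 ∧ x = 9.
Before g := x + g - 8: x < 16 ∧ x = 9
Then branch requires ((2*x = -7 ∧ g ≥ -12) → ((2*x < 18 → g + x ≤ 7) ∧ x < 24 ∧ x = 17)) ∧ ((¬(2*x = -7 ∧ g ≥ -12)) → (x < 11 ∧ x = 4)); else branch requires x < 16 ∧ x = 9.
Before the if: ((x < 2 ∨ x < 2*g - 6) → (((2*x = -7 ∧ g ≥ -12) → ((2*x < 18 → g + x ≤ 7) ∧ x < 24 ∧ x = 17)) ∧ ((¬(2*x = -7 ∧ g ≥ -12)) → (x < 11 ∧ x = 4)))) ∧ ((¬(x < 2 ∨ x < 2*g - 6)) → (x < 16 ∧ x = 9))
Before skip: ((x < 2 ∨ x < 2*g - 6) → (((2*x = -7 ∧ g ≥ -12) → ((2*x < 18 → g + x ≤ 7) ∧ x < 24 ∧ x = 17)) ∧ ((¬(2*x = -7 ∧ g ≥ -12)) → (x < 11 ∧ x = 4)))) ∧ ((¬(x < 2 ∨ x < 2*g - 6)) → (x < 16 ∧ x = 9))
Answer: WP = ((x < 2 ∨ x < 2*g - 6) → (((2*x = -7 ∧ g ≥ -12) → ((2*x < 18 → g + x ≤ 7) ∧ x < 24 ∧ x = 17)) ∧ ((¬(2*x = -7 ∧ g ≥ -12)) → (x < 11 ∧ x = 4)))) ∧ ((¬(x < 2 ∨ x < 2*g - 6)) → (x < 16 ∧ x = 9))
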